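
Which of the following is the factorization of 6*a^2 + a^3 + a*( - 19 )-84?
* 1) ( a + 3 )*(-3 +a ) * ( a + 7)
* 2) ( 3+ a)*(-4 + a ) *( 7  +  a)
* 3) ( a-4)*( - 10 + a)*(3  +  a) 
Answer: 2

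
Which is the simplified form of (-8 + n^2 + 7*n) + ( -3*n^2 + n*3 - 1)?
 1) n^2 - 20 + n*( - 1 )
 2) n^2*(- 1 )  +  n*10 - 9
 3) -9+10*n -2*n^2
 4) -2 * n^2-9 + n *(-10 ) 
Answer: 3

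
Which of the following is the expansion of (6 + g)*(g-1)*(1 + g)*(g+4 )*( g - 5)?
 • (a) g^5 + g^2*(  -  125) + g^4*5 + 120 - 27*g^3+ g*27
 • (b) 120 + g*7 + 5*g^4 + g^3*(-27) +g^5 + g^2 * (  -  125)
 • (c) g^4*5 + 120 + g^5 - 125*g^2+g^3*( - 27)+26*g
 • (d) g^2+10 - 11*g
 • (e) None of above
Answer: c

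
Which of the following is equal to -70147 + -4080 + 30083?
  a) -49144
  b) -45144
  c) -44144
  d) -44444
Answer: c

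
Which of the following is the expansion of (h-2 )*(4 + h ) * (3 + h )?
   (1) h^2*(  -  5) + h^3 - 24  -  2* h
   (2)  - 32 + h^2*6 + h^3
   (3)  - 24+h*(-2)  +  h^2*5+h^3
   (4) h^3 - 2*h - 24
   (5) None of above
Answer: 3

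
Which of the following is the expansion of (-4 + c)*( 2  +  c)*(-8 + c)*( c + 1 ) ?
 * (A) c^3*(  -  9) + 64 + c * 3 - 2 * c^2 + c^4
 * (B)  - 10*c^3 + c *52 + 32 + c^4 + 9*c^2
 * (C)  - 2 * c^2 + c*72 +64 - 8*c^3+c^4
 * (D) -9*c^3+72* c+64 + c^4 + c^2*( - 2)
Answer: D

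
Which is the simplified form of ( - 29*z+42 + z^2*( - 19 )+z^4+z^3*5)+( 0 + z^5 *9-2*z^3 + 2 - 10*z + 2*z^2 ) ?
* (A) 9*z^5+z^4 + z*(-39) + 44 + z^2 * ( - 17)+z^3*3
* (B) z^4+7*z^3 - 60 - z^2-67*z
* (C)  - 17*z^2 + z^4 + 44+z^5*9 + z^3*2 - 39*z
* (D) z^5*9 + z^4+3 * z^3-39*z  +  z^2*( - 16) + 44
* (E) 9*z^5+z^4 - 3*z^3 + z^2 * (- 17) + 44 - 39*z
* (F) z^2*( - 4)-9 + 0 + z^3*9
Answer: A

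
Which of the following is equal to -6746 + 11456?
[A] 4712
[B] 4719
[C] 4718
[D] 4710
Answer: D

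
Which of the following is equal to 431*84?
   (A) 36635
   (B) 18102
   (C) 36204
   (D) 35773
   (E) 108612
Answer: C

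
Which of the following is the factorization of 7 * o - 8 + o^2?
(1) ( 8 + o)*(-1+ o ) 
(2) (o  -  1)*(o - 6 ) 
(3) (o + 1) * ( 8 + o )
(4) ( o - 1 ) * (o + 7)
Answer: 1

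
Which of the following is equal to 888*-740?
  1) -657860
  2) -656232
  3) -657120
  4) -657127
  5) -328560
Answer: 3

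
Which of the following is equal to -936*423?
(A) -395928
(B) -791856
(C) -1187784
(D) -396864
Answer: A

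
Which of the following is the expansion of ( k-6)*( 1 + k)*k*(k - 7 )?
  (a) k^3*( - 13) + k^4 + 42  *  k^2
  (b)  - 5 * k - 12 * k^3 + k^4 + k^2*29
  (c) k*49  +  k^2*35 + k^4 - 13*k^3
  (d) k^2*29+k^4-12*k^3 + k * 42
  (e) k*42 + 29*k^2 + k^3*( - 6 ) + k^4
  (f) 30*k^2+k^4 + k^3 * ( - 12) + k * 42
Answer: d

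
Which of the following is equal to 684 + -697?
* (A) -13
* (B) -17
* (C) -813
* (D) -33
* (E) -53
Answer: A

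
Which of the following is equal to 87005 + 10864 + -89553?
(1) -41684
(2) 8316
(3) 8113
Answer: 2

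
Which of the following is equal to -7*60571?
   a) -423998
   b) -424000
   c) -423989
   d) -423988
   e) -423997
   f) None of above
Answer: e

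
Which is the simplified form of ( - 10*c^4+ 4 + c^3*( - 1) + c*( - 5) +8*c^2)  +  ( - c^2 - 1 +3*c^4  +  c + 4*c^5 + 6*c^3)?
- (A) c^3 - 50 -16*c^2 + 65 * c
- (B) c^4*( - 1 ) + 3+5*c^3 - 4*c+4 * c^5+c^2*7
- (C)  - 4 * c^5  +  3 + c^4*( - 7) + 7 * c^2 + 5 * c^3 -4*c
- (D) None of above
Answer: D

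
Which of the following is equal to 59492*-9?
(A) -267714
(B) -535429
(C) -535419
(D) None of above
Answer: D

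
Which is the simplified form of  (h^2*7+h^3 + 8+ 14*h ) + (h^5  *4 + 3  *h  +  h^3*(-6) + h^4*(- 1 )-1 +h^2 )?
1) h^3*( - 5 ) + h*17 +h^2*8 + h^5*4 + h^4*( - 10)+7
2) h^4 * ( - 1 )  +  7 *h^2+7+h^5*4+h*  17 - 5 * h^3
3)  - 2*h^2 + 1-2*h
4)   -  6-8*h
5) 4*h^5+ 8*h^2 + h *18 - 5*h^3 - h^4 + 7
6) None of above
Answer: 6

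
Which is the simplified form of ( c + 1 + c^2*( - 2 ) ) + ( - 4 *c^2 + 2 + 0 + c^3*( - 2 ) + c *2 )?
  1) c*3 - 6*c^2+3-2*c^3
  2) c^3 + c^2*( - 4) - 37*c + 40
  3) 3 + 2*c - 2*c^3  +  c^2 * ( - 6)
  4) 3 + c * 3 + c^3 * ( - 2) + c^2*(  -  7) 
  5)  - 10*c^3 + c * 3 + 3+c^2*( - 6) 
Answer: 1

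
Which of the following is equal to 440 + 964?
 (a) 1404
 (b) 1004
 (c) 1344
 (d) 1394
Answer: a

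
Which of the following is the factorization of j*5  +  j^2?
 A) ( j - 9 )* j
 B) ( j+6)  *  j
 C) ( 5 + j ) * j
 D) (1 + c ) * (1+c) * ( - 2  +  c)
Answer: C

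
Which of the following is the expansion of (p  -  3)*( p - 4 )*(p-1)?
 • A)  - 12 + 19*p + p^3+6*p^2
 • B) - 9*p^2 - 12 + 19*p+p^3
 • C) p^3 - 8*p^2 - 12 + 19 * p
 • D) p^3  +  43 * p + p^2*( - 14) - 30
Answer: C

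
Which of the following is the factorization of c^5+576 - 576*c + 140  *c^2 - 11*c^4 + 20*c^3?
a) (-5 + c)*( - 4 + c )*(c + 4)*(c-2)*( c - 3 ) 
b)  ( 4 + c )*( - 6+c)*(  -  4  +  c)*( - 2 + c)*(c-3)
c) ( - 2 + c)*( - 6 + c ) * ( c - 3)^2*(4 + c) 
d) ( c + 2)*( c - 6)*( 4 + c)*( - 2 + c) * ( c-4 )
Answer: b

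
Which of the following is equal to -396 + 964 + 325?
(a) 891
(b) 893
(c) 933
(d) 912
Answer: b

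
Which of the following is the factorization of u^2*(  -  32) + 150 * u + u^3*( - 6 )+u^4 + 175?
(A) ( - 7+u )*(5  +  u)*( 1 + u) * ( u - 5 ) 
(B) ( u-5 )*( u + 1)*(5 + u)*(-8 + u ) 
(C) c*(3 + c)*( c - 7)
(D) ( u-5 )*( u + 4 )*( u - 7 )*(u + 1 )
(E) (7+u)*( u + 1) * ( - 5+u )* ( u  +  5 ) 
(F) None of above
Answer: A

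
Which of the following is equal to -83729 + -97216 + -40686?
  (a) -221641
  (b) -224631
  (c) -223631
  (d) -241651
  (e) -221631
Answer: e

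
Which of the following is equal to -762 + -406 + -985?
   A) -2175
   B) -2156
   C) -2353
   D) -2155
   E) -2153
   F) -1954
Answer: E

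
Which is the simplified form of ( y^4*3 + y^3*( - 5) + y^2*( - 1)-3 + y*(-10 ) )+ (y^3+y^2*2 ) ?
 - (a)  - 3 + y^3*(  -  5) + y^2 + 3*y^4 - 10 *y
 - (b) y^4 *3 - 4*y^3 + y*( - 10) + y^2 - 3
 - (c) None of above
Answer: b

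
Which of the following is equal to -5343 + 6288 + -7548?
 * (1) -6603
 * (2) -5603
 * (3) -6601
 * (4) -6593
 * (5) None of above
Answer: 1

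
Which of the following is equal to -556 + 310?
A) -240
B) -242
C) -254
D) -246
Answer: D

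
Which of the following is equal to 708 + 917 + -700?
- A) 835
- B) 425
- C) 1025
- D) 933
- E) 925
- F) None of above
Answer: E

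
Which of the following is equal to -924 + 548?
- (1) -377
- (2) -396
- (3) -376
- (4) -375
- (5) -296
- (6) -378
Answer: 3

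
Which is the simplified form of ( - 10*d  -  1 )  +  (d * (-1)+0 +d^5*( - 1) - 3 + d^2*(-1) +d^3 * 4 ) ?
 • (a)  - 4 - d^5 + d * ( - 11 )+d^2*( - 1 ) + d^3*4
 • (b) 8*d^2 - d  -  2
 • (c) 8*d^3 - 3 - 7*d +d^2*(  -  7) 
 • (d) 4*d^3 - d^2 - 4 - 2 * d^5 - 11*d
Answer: a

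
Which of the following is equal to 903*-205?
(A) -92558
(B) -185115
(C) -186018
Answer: B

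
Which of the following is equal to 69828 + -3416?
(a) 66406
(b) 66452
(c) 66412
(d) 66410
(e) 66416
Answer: c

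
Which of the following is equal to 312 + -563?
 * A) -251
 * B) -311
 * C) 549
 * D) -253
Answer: A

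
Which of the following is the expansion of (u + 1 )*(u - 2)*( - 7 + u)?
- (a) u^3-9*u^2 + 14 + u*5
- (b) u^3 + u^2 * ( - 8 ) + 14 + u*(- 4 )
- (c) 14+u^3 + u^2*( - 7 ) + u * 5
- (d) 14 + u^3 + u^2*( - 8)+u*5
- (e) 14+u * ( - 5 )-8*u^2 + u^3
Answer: d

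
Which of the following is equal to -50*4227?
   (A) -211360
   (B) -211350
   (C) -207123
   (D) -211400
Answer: B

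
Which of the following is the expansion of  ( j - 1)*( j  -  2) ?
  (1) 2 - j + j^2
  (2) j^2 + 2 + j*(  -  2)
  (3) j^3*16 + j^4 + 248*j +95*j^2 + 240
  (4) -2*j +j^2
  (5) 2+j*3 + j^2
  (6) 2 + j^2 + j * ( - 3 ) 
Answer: 6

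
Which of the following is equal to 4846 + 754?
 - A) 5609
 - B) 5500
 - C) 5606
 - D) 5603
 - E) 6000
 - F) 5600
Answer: F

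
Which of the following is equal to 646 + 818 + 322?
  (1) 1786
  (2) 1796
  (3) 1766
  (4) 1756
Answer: 1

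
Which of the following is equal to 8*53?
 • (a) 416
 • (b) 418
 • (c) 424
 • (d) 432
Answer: c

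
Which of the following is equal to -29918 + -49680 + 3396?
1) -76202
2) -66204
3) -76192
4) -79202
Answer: 1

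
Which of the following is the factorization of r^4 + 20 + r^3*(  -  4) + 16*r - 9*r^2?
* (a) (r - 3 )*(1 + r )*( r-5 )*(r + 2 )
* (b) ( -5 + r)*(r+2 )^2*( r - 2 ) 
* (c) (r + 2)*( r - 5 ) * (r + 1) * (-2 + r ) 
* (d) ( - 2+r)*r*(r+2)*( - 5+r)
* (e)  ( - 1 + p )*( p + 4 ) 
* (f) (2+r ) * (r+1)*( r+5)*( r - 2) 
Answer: c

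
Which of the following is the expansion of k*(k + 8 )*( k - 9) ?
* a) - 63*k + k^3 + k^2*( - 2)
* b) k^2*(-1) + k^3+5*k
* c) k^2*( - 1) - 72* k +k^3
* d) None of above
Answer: c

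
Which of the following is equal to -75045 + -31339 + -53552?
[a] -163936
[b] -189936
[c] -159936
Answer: c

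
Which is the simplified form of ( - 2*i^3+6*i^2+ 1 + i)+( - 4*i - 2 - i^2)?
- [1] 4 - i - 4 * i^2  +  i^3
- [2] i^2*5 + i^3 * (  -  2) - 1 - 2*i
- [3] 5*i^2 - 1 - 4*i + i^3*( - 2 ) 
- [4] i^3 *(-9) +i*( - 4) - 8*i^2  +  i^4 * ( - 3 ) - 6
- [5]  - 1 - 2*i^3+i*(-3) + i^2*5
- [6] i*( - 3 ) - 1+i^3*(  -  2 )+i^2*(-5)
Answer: 5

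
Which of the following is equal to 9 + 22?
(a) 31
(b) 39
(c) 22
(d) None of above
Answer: a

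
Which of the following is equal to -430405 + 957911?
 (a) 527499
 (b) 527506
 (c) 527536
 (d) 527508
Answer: b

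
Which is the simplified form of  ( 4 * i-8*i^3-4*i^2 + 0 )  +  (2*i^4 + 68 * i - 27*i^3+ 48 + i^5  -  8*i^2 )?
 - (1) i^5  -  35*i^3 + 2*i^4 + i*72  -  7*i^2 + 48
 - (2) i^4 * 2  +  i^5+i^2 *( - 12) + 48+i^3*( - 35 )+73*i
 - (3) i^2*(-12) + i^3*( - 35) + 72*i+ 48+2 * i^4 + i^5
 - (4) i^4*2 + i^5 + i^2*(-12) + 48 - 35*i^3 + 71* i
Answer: 3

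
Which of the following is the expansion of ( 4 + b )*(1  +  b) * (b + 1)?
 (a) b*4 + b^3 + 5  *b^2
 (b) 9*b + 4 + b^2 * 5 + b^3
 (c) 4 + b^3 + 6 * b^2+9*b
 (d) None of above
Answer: c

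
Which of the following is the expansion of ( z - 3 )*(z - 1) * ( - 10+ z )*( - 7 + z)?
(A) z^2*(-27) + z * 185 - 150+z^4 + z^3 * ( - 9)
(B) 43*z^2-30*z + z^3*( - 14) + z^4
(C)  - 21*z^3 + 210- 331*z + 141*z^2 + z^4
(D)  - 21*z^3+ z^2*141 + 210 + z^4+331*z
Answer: C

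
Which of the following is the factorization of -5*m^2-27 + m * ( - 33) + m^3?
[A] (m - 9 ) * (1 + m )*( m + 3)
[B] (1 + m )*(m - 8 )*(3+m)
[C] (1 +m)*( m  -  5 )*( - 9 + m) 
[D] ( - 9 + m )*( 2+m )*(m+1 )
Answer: A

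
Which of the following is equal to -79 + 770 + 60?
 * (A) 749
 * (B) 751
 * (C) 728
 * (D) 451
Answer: B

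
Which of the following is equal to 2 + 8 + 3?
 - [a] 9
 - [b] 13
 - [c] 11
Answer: b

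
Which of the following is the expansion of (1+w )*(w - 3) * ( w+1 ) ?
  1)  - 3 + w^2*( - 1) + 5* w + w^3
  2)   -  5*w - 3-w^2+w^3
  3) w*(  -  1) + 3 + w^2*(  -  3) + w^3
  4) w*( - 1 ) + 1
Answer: 2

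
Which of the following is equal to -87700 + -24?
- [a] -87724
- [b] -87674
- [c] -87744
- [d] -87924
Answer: a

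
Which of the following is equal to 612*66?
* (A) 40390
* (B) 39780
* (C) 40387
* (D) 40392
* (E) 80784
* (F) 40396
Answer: D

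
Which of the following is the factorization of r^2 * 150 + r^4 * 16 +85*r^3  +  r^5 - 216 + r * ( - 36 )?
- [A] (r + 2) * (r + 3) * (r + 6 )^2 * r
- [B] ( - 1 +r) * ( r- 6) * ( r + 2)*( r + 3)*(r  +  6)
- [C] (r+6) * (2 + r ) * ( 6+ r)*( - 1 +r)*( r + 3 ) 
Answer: C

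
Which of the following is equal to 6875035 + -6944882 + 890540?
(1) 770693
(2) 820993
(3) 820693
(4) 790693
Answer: 3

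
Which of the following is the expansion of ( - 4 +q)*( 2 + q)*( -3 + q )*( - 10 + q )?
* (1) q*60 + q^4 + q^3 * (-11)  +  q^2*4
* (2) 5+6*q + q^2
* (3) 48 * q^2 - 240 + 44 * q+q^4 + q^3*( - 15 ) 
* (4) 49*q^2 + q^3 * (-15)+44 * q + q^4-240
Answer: 3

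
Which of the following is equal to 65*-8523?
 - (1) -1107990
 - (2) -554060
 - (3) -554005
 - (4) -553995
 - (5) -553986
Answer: 4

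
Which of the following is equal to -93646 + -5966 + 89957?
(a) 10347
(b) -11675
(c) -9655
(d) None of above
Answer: c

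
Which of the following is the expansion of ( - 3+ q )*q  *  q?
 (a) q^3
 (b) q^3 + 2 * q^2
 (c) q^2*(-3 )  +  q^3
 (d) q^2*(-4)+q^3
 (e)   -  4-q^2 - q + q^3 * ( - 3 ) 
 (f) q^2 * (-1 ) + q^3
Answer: c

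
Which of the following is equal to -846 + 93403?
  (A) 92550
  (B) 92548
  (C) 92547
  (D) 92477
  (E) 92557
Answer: E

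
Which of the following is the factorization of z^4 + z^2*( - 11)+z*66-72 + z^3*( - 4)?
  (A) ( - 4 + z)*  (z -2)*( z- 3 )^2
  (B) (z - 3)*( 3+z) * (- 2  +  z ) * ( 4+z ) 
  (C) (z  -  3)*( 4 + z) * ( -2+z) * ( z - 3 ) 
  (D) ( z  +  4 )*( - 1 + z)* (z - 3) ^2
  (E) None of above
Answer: C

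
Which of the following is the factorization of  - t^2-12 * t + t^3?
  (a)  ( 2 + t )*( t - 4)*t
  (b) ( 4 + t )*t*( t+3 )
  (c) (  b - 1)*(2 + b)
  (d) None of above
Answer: d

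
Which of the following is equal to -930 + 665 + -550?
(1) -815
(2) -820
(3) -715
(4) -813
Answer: 1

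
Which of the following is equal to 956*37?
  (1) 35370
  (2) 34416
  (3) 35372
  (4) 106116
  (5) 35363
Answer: 3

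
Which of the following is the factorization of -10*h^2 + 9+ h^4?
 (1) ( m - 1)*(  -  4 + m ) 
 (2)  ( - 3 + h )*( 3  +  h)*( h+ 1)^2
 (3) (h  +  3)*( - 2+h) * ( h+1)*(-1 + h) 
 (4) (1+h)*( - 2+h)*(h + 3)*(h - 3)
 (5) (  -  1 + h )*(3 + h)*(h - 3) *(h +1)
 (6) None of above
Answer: 5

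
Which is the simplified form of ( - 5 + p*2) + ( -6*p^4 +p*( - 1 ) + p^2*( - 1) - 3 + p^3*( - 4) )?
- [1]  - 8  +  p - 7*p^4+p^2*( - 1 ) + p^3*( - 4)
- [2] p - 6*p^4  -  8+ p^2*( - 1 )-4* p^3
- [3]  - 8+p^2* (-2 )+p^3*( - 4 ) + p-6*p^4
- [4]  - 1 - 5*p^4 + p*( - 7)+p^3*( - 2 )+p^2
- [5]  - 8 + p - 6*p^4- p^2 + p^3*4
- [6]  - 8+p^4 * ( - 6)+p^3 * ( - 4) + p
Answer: 2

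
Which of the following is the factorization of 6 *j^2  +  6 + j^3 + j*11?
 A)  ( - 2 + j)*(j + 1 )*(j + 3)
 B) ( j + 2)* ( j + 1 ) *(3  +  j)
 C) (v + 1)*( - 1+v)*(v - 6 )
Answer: B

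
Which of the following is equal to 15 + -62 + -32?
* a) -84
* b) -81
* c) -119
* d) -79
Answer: d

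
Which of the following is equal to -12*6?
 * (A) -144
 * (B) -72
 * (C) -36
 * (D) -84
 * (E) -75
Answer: B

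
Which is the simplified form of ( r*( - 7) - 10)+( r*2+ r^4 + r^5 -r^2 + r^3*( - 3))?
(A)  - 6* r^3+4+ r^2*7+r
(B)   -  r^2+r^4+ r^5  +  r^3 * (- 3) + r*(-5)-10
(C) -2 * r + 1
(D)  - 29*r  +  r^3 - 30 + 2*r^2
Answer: B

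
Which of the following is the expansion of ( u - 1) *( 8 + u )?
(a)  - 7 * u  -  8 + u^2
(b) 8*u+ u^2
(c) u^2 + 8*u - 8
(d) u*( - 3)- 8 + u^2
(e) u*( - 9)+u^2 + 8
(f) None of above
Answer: f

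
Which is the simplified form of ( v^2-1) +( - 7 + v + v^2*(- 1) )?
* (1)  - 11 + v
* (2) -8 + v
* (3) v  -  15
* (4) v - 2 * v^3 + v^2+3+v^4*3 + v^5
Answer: 2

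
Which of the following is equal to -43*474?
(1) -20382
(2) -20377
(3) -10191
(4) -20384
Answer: 1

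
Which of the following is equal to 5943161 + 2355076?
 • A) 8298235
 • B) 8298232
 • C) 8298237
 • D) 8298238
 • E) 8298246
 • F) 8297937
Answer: C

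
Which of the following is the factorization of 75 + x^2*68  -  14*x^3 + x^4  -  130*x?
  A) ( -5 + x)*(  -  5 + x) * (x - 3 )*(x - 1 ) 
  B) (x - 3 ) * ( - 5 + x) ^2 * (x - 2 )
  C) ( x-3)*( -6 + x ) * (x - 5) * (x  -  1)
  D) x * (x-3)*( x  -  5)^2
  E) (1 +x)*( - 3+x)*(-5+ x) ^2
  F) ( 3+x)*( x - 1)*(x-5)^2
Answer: A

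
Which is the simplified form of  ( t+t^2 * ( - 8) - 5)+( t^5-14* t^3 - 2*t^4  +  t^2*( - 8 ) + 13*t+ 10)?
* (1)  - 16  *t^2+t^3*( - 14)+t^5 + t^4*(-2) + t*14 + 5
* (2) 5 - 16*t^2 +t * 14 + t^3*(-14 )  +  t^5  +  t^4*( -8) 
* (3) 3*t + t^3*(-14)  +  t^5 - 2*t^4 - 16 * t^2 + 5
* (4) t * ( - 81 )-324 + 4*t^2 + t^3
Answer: 1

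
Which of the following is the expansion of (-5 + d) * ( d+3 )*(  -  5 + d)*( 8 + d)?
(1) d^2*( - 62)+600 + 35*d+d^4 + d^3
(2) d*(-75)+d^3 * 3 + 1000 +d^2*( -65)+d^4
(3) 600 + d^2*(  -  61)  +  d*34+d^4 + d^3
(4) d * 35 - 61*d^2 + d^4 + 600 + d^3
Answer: 4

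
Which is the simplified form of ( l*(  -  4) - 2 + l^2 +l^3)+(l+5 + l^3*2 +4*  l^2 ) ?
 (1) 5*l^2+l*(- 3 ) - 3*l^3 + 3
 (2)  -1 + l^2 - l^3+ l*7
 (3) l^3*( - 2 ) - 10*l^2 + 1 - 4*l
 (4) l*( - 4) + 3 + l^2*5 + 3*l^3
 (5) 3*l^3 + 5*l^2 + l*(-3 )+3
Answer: 5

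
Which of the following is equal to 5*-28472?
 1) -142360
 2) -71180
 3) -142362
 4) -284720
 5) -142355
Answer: 1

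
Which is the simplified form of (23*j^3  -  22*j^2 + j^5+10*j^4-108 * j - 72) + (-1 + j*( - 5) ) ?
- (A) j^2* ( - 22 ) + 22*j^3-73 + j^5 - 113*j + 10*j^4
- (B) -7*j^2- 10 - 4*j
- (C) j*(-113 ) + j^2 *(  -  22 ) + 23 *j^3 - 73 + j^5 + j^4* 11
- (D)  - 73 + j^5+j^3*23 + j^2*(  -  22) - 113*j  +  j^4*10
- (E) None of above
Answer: D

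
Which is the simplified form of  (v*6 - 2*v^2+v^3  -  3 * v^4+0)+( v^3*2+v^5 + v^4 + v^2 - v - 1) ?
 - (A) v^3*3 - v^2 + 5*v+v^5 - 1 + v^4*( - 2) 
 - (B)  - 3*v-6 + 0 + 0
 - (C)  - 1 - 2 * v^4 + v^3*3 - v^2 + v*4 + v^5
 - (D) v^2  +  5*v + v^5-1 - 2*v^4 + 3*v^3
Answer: A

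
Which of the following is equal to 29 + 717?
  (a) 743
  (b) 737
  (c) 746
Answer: c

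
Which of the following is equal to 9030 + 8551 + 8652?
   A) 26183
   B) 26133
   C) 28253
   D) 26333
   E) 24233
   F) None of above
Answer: F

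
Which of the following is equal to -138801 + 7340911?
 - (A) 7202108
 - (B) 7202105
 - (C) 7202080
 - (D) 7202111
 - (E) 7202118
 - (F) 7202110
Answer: F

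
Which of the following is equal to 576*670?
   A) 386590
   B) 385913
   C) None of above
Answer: C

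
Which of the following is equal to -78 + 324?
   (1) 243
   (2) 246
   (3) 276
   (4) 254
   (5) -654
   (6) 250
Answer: 2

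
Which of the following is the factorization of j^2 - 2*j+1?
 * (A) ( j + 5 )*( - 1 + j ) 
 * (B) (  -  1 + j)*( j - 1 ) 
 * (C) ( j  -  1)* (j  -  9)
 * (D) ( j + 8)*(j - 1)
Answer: B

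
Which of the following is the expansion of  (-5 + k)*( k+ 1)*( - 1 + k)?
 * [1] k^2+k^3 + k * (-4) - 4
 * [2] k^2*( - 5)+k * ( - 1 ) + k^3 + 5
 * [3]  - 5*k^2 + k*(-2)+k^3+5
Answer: 2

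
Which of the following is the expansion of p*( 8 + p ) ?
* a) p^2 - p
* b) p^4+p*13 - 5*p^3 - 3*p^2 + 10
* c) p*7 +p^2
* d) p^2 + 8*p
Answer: d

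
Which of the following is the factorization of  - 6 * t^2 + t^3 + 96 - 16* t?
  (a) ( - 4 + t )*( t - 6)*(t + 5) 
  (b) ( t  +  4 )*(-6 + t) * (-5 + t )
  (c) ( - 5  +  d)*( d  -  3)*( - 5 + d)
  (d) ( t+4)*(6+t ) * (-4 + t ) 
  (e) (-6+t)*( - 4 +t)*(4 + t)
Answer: e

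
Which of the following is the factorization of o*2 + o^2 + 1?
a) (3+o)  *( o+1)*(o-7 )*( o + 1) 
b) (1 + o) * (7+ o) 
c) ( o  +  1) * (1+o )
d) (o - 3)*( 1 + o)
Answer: c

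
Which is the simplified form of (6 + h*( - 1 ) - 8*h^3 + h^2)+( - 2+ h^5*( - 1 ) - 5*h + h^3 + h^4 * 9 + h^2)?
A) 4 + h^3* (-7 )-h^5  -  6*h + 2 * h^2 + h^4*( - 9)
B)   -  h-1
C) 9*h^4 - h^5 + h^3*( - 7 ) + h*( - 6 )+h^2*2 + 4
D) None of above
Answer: C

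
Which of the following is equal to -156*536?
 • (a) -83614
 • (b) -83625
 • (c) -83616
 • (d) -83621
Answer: c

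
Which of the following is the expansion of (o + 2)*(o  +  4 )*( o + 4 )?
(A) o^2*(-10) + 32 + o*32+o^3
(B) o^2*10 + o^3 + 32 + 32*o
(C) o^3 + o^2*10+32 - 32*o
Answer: B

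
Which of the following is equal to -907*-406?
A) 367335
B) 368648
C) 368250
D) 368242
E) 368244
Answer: D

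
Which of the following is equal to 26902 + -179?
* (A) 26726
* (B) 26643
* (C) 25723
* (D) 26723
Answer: D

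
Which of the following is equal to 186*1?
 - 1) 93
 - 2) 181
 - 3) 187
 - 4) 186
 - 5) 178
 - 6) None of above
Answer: 4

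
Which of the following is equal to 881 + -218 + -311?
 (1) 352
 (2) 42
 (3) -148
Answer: 1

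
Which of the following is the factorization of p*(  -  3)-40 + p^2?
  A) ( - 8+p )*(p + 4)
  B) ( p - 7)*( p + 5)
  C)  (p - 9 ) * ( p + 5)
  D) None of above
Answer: D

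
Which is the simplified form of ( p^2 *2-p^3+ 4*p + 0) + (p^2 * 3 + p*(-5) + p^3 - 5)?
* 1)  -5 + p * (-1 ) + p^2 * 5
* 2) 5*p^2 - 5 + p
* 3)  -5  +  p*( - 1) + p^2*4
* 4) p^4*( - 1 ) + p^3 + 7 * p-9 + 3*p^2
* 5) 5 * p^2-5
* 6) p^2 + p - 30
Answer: 1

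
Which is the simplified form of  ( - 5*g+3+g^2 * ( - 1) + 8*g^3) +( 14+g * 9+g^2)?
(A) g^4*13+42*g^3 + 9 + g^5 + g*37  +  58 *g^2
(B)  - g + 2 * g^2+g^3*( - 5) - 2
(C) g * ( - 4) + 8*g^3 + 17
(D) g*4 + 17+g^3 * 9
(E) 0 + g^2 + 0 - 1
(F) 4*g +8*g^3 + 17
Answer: F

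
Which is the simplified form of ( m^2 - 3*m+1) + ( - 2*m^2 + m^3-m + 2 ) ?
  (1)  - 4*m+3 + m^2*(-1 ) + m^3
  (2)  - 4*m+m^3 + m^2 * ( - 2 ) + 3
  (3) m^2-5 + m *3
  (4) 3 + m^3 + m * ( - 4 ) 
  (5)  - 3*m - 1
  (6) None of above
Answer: 1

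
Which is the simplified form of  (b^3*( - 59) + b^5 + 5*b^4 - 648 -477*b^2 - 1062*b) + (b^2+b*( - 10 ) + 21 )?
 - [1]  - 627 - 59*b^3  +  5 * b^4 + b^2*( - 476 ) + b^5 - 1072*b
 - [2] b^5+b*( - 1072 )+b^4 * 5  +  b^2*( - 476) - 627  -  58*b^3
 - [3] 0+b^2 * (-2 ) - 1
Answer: 1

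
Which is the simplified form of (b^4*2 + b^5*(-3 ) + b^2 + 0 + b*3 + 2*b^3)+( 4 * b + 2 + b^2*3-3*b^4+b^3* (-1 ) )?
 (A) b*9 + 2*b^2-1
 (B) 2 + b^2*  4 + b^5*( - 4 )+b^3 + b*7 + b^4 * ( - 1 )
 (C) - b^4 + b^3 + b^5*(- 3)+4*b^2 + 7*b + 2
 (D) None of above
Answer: C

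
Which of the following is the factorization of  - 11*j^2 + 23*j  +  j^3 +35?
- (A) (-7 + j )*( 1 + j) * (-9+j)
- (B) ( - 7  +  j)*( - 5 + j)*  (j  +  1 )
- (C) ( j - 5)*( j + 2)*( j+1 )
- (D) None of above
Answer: B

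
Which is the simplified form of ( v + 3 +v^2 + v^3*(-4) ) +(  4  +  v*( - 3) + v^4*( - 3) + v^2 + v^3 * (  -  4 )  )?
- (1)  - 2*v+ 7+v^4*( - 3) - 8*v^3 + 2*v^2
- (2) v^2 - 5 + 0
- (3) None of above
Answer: 1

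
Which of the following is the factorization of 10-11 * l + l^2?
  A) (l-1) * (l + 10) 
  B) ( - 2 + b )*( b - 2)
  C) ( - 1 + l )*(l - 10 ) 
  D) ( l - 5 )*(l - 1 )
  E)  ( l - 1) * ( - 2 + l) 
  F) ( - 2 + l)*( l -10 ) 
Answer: C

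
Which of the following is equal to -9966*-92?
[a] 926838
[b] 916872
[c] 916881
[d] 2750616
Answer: b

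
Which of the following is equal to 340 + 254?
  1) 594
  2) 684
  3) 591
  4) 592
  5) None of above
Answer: 1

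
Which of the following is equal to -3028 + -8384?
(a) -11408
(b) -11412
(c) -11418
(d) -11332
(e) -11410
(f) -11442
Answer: b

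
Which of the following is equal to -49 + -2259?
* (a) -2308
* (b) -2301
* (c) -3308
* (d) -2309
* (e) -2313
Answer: a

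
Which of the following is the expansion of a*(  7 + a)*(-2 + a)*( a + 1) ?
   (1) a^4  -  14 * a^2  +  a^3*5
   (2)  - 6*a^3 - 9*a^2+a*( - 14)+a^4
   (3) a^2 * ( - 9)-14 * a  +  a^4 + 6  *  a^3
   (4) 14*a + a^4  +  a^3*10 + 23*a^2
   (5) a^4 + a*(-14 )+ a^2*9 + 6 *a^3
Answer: 3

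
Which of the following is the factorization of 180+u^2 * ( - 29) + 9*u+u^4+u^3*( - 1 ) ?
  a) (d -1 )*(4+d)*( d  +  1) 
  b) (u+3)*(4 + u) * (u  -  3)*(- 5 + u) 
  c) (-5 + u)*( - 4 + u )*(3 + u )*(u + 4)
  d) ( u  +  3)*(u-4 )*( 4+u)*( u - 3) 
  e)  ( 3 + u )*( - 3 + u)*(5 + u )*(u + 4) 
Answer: b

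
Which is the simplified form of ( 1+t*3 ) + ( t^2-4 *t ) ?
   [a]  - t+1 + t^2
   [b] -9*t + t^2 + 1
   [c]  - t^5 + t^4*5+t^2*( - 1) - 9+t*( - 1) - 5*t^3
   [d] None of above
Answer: a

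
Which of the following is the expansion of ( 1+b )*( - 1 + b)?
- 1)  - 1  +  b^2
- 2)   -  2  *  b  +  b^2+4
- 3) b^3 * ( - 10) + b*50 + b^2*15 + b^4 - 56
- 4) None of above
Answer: 1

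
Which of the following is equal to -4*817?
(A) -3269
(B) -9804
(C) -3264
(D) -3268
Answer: D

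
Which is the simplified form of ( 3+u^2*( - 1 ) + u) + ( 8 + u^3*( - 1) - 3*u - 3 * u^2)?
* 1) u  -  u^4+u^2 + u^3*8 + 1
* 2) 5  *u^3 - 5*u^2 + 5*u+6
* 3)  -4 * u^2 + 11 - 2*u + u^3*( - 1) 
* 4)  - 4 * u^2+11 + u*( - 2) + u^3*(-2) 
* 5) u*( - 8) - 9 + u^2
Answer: 3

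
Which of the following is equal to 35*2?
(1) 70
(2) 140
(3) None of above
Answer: 1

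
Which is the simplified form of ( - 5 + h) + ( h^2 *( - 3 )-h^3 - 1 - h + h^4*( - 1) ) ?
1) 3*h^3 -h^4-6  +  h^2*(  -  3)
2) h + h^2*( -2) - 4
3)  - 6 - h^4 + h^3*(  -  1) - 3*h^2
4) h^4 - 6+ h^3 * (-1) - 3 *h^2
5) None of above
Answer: 3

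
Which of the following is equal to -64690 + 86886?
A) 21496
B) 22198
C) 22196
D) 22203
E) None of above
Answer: C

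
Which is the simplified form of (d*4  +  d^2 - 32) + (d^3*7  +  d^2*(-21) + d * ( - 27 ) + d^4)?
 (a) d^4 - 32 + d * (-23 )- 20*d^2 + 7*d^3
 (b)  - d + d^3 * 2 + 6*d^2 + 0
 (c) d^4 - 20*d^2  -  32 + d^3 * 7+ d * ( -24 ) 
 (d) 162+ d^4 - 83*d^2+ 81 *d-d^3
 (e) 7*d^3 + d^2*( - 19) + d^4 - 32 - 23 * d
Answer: a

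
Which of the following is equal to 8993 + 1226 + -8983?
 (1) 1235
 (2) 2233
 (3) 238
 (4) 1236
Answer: 4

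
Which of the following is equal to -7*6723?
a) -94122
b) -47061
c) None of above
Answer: b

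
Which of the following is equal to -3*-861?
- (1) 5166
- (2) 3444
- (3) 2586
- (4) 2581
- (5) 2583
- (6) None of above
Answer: 5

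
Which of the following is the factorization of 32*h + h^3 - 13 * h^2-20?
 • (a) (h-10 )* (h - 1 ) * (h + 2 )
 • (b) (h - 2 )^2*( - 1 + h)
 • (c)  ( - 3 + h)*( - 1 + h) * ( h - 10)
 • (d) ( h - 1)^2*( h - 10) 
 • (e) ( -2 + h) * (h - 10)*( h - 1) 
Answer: e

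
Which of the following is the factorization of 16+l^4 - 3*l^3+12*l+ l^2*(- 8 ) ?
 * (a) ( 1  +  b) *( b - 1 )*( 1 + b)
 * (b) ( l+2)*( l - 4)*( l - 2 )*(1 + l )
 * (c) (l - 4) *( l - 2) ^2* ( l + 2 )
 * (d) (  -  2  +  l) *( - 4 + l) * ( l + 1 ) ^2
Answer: b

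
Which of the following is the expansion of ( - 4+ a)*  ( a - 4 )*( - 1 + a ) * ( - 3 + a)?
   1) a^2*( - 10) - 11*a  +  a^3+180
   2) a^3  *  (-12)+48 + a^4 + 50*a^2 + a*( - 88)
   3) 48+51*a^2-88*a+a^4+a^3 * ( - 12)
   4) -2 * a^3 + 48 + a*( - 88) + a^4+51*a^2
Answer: 3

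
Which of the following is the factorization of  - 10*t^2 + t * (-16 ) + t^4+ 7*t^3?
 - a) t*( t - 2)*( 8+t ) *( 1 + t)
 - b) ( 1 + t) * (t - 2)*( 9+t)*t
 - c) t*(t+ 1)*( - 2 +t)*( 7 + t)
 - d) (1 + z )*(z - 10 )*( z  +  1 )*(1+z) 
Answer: a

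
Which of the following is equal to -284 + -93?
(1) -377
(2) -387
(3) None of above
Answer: 1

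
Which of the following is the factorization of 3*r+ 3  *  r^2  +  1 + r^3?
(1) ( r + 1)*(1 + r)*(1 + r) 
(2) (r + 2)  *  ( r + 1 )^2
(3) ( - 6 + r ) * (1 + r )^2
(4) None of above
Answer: 1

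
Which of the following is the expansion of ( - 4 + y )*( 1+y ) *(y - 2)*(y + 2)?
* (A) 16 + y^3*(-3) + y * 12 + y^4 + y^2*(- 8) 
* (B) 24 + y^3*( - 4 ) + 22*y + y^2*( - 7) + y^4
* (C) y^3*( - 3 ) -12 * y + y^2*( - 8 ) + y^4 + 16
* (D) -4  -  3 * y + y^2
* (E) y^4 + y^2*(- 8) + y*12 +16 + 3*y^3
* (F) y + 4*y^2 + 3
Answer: A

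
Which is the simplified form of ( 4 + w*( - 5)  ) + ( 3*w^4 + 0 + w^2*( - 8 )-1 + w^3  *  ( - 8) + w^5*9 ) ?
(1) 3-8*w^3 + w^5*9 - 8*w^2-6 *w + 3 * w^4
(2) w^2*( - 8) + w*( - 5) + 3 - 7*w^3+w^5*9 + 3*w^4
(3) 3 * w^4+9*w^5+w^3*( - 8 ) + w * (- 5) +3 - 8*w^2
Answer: 3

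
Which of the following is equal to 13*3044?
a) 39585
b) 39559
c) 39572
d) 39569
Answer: c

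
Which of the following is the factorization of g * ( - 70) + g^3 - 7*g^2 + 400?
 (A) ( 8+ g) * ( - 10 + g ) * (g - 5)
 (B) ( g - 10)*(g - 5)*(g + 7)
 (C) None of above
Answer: A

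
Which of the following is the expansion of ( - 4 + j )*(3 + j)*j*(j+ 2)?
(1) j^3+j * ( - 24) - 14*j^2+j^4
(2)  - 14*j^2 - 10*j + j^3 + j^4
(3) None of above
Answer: 1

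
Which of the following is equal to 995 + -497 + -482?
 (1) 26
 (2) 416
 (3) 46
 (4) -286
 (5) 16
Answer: 5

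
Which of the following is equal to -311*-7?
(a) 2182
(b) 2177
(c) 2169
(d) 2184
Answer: b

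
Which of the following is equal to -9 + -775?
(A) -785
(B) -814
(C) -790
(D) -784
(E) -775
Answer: D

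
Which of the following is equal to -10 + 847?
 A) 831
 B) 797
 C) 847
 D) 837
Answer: D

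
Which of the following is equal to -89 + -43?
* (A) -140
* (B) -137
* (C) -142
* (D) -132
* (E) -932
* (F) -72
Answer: D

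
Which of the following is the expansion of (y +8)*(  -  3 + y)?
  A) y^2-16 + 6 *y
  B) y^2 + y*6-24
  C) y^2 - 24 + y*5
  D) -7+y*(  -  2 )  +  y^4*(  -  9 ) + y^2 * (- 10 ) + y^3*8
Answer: C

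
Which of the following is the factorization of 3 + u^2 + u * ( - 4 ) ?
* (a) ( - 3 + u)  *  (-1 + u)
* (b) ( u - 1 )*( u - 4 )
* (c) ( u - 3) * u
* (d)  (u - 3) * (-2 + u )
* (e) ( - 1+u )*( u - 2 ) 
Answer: a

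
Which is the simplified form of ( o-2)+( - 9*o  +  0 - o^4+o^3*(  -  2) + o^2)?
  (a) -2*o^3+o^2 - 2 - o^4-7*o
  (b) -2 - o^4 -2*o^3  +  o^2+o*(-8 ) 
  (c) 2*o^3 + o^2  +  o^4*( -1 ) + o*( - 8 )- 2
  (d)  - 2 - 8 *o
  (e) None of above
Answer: b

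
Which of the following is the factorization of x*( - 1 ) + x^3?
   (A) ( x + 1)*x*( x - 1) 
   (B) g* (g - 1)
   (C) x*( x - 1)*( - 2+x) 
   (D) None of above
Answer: A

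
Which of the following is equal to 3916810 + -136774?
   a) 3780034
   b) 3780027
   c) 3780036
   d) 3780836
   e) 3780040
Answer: c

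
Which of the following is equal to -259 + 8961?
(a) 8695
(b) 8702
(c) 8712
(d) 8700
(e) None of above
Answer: b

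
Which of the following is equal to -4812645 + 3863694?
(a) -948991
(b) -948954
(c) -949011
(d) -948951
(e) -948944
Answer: d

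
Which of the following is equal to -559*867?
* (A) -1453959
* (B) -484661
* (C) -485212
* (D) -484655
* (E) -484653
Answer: E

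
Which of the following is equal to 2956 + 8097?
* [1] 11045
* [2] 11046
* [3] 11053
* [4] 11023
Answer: 3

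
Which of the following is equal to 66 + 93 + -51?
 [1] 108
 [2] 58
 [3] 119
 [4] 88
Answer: 1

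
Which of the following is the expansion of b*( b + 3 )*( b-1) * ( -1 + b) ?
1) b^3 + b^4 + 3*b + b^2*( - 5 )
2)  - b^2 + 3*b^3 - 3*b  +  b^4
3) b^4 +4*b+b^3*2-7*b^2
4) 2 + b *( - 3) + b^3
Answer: 1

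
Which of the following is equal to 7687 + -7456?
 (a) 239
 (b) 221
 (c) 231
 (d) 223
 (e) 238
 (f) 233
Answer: c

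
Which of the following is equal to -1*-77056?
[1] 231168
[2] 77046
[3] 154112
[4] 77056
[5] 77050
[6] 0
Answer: 4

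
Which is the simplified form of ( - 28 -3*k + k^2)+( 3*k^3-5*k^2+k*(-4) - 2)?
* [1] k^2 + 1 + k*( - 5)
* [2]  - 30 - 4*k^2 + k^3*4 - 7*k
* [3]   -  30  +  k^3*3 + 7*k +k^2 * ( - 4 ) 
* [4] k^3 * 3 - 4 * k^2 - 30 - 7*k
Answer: 4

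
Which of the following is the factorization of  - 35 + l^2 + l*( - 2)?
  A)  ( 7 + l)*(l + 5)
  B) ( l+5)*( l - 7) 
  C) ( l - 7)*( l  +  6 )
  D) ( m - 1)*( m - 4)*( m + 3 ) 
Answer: B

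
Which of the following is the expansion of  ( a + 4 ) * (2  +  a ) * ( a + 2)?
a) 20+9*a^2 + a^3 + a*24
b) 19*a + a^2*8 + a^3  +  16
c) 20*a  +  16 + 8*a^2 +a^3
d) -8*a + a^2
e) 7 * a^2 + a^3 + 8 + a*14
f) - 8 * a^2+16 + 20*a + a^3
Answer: c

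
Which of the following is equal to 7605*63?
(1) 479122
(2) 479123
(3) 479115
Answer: 3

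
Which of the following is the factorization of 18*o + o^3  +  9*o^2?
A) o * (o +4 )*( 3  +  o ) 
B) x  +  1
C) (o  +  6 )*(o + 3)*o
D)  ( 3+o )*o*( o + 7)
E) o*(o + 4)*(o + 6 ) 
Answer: C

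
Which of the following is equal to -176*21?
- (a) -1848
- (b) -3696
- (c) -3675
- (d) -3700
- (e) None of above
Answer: b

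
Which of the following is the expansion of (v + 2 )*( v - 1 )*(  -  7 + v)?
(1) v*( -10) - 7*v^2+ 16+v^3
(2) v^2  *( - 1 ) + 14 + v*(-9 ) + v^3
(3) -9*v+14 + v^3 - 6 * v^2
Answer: 3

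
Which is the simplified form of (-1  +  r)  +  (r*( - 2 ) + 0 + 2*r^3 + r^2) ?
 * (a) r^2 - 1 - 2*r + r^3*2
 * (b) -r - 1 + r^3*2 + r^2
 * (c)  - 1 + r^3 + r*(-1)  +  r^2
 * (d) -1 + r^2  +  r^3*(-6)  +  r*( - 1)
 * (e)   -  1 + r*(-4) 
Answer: b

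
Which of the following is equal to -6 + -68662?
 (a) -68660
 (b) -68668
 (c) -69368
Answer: b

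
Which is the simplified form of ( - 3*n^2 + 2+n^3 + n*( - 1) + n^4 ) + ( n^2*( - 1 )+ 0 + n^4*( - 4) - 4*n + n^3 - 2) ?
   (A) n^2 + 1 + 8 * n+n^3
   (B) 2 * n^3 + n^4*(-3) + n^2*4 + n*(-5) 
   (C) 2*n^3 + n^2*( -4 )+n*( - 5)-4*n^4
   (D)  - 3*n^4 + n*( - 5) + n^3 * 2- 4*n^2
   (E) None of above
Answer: D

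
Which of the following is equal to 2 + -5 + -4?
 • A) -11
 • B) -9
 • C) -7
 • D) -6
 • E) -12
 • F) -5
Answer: C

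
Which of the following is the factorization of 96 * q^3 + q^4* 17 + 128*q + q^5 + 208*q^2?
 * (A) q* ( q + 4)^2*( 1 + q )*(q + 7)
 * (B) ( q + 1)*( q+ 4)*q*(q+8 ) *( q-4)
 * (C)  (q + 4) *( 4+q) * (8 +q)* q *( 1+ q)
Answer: C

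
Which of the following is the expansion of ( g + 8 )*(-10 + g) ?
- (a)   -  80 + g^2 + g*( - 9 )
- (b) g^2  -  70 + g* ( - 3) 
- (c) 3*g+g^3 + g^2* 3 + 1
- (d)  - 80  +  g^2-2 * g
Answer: d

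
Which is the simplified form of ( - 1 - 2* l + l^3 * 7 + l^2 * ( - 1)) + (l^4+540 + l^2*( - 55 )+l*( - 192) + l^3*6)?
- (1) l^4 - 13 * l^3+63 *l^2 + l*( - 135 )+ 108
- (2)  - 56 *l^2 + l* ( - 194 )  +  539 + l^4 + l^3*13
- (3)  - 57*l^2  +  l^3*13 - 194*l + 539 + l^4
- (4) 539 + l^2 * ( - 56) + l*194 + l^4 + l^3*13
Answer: 2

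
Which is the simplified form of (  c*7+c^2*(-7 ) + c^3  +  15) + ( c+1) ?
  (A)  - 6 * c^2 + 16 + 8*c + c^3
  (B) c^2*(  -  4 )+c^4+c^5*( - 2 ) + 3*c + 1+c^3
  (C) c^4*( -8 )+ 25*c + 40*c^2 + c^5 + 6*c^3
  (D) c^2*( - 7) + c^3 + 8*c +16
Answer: D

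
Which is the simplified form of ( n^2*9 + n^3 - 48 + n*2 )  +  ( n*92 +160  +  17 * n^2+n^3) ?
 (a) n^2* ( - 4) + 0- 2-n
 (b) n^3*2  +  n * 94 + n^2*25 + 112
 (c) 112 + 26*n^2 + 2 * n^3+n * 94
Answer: c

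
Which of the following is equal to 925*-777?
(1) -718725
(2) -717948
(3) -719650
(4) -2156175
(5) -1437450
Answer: 1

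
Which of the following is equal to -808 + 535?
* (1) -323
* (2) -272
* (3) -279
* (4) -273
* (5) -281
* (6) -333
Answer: 4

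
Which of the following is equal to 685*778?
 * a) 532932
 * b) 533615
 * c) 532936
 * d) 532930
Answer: d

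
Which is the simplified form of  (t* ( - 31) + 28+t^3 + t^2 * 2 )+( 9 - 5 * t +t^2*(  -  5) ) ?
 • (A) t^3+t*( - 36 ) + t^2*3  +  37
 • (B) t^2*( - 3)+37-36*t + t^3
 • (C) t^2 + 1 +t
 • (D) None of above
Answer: B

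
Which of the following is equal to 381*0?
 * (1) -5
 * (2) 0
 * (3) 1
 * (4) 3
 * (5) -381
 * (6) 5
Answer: 2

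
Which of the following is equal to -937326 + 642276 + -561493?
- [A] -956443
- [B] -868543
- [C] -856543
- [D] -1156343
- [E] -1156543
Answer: C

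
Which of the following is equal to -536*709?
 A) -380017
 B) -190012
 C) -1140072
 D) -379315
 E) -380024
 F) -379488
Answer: E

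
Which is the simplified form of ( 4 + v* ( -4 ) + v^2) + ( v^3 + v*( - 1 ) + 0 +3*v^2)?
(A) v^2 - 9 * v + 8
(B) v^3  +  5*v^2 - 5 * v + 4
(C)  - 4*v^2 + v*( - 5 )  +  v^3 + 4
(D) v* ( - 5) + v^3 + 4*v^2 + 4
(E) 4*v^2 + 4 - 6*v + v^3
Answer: D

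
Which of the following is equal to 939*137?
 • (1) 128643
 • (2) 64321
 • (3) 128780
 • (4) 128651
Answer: 1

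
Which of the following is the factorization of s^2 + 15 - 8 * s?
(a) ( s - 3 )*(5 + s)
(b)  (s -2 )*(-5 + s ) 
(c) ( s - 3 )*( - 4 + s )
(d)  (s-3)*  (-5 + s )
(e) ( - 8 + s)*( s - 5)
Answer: d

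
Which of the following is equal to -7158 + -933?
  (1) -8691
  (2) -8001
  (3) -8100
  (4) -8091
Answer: 4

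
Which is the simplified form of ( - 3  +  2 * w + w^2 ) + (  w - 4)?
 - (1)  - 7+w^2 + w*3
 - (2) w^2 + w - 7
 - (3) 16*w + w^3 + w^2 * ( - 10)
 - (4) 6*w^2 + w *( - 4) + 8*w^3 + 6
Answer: 1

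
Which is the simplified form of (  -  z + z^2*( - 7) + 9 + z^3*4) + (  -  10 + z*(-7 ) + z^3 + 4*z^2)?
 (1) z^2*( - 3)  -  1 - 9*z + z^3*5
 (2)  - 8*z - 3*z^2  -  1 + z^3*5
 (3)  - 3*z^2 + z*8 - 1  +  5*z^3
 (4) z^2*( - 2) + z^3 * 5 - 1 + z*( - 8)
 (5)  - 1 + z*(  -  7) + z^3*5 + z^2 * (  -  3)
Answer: 2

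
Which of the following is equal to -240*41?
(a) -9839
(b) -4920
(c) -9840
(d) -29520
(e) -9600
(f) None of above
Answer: c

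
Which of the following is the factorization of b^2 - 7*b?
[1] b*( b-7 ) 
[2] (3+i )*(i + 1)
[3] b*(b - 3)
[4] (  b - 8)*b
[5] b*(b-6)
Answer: 1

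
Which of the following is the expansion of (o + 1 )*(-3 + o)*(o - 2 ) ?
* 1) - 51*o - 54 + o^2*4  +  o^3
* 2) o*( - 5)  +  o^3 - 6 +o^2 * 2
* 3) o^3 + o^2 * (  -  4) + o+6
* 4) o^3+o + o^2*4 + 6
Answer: 3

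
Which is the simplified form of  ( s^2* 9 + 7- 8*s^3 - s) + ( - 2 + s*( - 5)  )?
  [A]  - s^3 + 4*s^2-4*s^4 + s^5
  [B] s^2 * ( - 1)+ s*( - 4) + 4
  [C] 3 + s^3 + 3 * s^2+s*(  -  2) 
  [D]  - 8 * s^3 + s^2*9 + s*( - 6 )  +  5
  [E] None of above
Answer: D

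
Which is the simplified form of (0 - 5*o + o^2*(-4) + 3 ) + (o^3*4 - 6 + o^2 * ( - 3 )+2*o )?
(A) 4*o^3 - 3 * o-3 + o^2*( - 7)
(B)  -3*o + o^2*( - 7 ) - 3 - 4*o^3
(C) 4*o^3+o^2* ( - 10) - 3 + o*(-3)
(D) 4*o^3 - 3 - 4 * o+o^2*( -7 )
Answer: A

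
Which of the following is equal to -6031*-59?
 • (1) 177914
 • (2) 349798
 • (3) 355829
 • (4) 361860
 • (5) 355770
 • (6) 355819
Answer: 3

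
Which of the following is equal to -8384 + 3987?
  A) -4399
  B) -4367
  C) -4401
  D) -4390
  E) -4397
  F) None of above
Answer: E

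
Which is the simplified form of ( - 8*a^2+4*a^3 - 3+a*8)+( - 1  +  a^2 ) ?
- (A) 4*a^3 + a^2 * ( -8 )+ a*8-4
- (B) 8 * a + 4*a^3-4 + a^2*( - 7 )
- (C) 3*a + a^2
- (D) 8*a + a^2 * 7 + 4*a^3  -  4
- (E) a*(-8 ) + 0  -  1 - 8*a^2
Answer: B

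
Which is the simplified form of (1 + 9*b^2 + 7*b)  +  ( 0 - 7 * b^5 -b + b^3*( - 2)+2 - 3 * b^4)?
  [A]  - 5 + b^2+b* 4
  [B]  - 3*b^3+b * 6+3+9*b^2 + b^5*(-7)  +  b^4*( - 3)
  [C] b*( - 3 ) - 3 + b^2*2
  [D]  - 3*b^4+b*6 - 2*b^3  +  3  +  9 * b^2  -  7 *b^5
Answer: D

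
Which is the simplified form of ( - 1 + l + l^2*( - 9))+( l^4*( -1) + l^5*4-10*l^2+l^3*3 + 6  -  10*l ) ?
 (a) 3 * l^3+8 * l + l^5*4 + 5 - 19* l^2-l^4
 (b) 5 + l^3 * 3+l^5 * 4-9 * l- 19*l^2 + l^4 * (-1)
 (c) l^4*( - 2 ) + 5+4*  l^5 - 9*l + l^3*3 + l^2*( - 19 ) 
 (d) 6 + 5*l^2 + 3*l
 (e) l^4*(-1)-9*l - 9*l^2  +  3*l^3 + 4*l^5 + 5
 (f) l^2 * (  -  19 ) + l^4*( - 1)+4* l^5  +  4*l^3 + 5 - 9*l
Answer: b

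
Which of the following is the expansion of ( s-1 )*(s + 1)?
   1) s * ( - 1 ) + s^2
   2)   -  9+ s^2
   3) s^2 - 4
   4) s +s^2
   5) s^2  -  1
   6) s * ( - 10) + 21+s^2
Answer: 5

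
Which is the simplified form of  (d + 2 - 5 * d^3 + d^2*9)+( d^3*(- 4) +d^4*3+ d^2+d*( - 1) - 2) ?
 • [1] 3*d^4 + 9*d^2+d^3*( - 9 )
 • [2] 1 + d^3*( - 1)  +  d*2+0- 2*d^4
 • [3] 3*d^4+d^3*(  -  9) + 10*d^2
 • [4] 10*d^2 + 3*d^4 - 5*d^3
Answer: 3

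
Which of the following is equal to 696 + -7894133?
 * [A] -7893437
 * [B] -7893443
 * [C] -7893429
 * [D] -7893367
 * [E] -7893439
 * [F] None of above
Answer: A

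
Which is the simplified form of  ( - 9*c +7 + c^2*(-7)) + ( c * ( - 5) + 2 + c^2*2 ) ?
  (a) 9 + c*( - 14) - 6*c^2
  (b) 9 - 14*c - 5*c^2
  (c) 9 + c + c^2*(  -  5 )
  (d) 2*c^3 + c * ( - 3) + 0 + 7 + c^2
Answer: b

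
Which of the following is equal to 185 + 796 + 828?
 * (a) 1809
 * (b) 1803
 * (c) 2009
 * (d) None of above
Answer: a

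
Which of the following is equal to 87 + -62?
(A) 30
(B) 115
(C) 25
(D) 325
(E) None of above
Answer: C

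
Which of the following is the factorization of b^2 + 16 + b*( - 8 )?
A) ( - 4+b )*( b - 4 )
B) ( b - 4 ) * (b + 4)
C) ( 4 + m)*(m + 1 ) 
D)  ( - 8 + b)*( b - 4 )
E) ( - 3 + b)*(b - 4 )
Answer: A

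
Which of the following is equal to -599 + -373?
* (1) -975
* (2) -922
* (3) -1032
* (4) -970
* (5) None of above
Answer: 5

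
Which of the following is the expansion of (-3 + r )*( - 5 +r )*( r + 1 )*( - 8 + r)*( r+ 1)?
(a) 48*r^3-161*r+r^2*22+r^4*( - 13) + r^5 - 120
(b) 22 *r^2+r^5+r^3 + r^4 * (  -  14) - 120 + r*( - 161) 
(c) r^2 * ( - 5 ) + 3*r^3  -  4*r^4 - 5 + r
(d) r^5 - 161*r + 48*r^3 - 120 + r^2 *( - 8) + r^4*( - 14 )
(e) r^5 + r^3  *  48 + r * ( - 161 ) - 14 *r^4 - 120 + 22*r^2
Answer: e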